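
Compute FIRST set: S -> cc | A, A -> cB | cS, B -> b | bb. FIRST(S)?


Per alternative of S: FIRST(cc) = {c}; FIRST(A) = {c}
FIRST(S) = {c}


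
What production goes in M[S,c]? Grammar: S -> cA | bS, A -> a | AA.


For [S, c]: 'c' ∈ FIRST(cA)
Entry: S -> cA


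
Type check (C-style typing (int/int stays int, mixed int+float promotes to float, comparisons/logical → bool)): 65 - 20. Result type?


Operand types: int - int
Rule: mixed int/float promotes to float; int/int stays int
Result type: int


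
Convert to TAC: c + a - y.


Break into single-operator statements:
t1 = c + a
t2 = t1 - y


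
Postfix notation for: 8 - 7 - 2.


Left to right (same or higher precedence on left)
Postfix: 8 7 - 2 -


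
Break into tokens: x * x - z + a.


Scan left to right, longest-match per lexeme
Tokens: ID(x), OP(*), ID(x), OP(-), ID(z), OP(+), ID(a)


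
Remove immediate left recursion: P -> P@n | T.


Left-recursive alternatives: P@n; non-recursive: T
Introduce P': P -> TP', P' -> @nP' | ε


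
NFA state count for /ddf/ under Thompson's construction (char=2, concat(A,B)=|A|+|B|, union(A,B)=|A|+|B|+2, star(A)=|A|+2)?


Syntax tree has 3 char leaf(s), 0 union(s), 0 star(s)
chars contribute 3×2 = 6; each union adds +2; each star adds +2
Total: 6 + 0 + 0 = 6 states


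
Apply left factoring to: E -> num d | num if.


Common prefix: 'num'
Factored: E -> num E', E' -> d | if


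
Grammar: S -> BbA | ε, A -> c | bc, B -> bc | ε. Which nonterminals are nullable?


A nonterminal is nullable iff some alternative derives ε (directly, or every symbol in it is nullable)
Nullable: {B, S}


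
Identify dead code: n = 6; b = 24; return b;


n is assigned but never read
Dead: 'n = 6'


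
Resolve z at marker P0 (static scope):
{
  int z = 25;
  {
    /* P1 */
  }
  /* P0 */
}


z declared in the same block as P0
z = 25


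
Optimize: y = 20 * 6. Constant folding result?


20 * 6 = 120 at compile time
Optimized: y = 120


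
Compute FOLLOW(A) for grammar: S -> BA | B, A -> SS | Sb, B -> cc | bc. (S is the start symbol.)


$ ∈ FOLLOW(S). For each A -> αBβ: add FIRST(β)\{ε} to FOLLOW(B); if β nullable, add FOLLOW(A).
FOLLOW(A) = {$, b, c}


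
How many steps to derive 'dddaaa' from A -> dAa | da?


Derivation: A => dAa => ddAaa => dddaaa
Steps: 3


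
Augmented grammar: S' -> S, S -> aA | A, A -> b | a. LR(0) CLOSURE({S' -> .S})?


Start: S' -> .S
For each item with dot before a nonterminal B, add B -> .γ for every B-production
Closure: [S' -> .S, S -> .aA, S -> .A, A -> .b, A -> .a]


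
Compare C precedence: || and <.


'<' is relational (level 7); '||' is logical OR (level 1)
Higher level binds tighter
'<' has higher precedence than '||'


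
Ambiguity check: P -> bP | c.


right-linear, alternatives start with distinct terminals 'b' vs 'c': unique leftmost derivation
Unambiguous


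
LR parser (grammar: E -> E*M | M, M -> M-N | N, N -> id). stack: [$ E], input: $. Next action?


start symbol E on stack, input exhausted
Action: accept


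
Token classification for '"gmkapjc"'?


Pattern: double-quoted sequence
Type: STRING_LITERAL


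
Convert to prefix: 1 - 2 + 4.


left-to-right (same/higher precedence on left): tree is (+ (- 1 2) 4)
Prefix: + - 1 2 4


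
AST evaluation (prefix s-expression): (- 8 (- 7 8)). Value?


Evaluate inner: (- 7 8) = -1
Evaluate root: (- 8 -1) = 9
Result: 9


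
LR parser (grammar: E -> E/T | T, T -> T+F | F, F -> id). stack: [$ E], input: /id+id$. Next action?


shift '/' to continue E -> E/T
Action: shift


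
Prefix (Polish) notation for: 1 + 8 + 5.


left-to-right (same/higher precedence on left): tree is (+ (+ 1 8) 5)
Prefix: + + 1 8 5


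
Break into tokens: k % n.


Scan left to right, longest-match per lexeme
Tokens: ID(k), OP(%), ID(n)


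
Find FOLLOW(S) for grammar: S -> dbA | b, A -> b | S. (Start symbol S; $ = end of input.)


$ ∈ FOLLOW(S). For each A -> αBβ: add FIRST(β)\{ε} to FOLLOW(B); if β nullable, add FOLLOW(A).
FOLLOW(S) = {$}


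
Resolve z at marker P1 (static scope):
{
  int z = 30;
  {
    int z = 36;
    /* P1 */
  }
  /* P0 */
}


z declared in the same block as P1
z = 36


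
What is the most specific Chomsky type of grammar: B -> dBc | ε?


Single nonterminal LHS, but d^n c^n is not regular
Classification: Type 2 (Context-Free)


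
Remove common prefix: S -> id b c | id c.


Common prefix: 'id'
Factored: S -> id S', S' -> b c | c


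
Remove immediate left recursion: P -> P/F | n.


Left-recursive alternatives: P/F; non-recursive: n
Introduce P': P -> nP', P' -> /FP' | ε


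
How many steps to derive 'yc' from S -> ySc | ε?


Derivation: S => ySc => yc
Steps: 2


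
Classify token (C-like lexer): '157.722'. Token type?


Pattern: digits with a decimal point
Type: FLOAT_LITERAL


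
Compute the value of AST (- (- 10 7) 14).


Evaluate inner: (- 10 7) = 3
Evaluate root: (- 3 14) = -11
Result: -11


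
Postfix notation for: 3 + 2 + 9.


Left to right (same or higher precedence on left)
Postfix: 3 2 + 9 +


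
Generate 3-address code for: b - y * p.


Break into single-operator statements:
t1 = y * p
t2 = b - t1


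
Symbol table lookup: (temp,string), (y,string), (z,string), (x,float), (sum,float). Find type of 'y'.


Lookup 'y' → type string


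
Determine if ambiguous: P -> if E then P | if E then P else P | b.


dangling else: 'if E then if E then b else b' parses two ways
Ambiguous


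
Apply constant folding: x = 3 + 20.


3 + 20 = 23 at compile time
Optimized: x = 23


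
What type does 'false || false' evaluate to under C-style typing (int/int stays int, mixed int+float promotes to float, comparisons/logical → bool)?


Operand types: bool || bool
Rule: logical operators take bool operands and yield bool
Result type: bool


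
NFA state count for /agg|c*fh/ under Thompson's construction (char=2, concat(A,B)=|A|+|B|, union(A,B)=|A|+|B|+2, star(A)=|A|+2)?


Syntax tree has 6 char leaf(s), 1 union(s), 1 star(s)
chars contribute 6×2 = 12; each union adds +2; each star adds +2
Total: 12 + 2 + 2 = 16 states


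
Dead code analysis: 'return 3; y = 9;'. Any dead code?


statement follows a return and is unreachable
Dead: 'y = 9'


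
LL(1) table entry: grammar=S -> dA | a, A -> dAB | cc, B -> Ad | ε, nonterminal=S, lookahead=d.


For [S, d]: 'd' ∈ FIRST(dA)
Entry: S -> dA


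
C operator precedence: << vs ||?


'<<' is shift (level 8); '||' is logical OR (level 1)
Higher level binds tighter
'<<' has higher precedence than '||'


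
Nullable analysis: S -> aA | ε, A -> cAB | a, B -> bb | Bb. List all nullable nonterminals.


A nonterminal is nullable iff some alternative derives ε (directly, or every symbol in it is nullable)
Nullable: {S}


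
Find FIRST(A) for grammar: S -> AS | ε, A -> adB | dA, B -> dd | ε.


Per alternative of A: FIRST(adB) = {a}; FIRST(dA) = {d}
FIRST(A) = {a, d}


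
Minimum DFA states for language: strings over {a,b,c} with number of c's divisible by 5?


Track (count of c) mod 5: states 0..4, accept at 0
Minimal DFA: 5 states


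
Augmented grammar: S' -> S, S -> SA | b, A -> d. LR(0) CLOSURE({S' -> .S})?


Start: S' -> .S
For each item with dot before a nonterminal B, add B -> .γ for every B-production
Closure: [S' -> .S, S -> .SA, S -> .b]


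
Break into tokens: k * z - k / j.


Scan left to right, longest-match per lexeme
Tokens: ID(k), OP(*), ID(z), OP(-), ID(k), OP(/), ID(j)


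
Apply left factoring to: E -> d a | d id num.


Common prefix: 'd'
Factored: E -> d E', E' -> a | id num


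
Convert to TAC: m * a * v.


Break into single-operator statements:
t1 = m * a
t2 = t1 * v


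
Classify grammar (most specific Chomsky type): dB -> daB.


LHS has context (more than one symbol) and |LHS| ≤ |RHS|
Classification: Type 1 (Context-Sensitive)


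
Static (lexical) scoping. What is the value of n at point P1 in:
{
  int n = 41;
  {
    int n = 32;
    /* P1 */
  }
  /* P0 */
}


n declared in the same block as P1
n = 32


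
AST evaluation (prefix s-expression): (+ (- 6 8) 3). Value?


Evaluate inner: (- 6 8) = -2
Evaluate root: (+ -2 3) = 1
Result: 1


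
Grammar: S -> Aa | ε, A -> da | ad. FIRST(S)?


Per alternative of S: FIRST(Aa) = {a, d}; FIRST(ε) = {ε}
FIRST(S) = {a, d, ε}


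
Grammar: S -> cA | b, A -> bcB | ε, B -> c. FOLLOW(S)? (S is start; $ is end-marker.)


$ ∈ FOLLOW(S). For each A -> αBβ: add FIRST(β)\{ε} to FOLLOW(B); if β nullable, add FOLLOW(A).
FOLLOW(S) = {$}


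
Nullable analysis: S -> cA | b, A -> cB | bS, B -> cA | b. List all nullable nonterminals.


A nonterminal is nullable iff some alternative derives ε (directly, or every symbol in it is nullable)
Nullable: {}


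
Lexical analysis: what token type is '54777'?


Pattern: digits only
Type: INTEGER_LITERAL


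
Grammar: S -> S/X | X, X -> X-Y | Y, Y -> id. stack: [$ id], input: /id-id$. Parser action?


'id' on top is the handle for Y -> id
Action: reduce (Y -> id)


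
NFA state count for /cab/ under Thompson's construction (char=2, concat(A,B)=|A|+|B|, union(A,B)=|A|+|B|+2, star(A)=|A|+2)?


Syntax tree has 3 char leaf(s), 0 union(s), 0 star(s)
chars contribute 3×2 = 6; each union adds +2; each star adds +2
Total: 6 + 0 + 0 = 6 states


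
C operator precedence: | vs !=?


'!=' is equality (level 6); '|' is bitwise OR (level 3)
Higher level binds tighter
'!=' has higher precedence than '|'


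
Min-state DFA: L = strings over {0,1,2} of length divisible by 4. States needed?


Track length mod 4: states 0..3, accept at 0
Minimal DFA: 4 states


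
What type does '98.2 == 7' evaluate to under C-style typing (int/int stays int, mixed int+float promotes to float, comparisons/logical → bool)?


Operand types: float == int
Rule: comparison yields bool
Result type: bool


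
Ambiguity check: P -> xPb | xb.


balanced x^n…b^n: each string has a unique parse
Unambiguous


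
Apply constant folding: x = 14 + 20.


14 + 20 = 34 at compile time
Optimized: x = 34


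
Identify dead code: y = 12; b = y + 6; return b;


y is read by b's definition; b is returned
No dead code


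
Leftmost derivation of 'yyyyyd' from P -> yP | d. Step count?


Derivation: P => yP => yyP => yyyP => yyyyP => yyyyyP => yyyyyd
Steps: 6


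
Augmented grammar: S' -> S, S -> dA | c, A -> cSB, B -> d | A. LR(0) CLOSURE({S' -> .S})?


Start: S' -> .S
For each item with dot before a nonterminal B, add B -> .γ for every B-production
Closure: [S' -> .S, S -> .dA, S -> .c]


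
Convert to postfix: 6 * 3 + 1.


Left to right (same or higher precedence on left)
Postfix: 6 3 * 1 +


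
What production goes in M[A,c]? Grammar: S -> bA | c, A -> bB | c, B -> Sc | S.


For [A, c]: 'c' ∈ FIRST(c)
Entry: A -> c


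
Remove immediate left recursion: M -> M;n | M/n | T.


Left-recursive alternatives: M;n, M/n; non-recursive: T
Introduce M': M -> TM', M' -> ;nM' | /nM' | ε


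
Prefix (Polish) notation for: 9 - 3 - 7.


left-to-right (same/higher precedence on left): tree is (- (- 9 3) 7)
Prefix: - - 9 3 7


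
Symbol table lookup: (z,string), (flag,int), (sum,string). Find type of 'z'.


Lookup 'z' → type string


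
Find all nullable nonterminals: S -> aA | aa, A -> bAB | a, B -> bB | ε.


A nonterminal is nullable iff some alternative derives ε (directly, or every symbol in it is nullable)
Nullable: {B}


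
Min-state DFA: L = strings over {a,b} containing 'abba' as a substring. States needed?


KMP-style automaton: 4 progress states + 1 absorbing accept = 5
Minimal DFA: 5 states


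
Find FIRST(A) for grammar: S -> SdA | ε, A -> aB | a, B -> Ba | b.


Per alternative of A: FIRST(aB) = {a}; FIRST(a) = {a}
FIRST(A) = {a}


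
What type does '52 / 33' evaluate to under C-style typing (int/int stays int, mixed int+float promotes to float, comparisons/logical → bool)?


Operand types: int / int
Rule: mixed int/float promotes to float; int/int stays int
Result type: int


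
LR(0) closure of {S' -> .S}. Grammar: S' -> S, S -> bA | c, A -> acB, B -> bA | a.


Start: S' -> .S
For each item with dot before a nonterminal B, add B -> .γ for every B-production
Closure: [S' -> .S, S -> .bA, S -> .c]


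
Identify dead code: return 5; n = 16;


statement follows a return and is unreachable
Dead: 'n = 16'


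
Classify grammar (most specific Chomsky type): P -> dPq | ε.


Single nonterminal LHS, but d^n q^n is not regular
Classification: Type 2 (Context-Free)


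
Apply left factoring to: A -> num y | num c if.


Common prefix: 'num'
Factored: A -> num A', A' -> y | c if


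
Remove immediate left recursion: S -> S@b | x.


Left-recursive alternatives: S@b; non-recursive: x
Introduce S': S -> xS', S' -> @bS' | ε


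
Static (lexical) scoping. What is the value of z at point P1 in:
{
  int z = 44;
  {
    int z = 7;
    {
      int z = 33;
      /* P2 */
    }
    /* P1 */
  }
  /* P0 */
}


z declared in the same block as P1
z = 7


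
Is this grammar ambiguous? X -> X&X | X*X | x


'x&x*x' has two parse trees (no precedence encoded between & and *)
Ambiguous


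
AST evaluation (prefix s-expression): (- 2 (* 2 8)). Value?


Evaluate inner: (* 2 8) = 16
Evaluate root: (- 2 16) = -14
Result: -14


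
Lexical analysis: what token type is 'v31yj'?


Pattern: letter/underscore followed by alphanumerics, not a keyword
Type: IDENTIFIER


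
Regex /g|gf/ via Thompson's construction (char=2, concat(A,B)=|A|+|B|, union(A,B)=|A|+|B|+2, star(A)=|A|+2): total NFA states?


Syntax tree has 3 char leaf(s), 1 union(s), 0 star(s)
chars contribute 3×2 = 6; each union adds +2; each star adds +2
Total: 6 + 2 + 0 = 8 states


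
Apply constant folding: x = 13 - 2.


13 - 2 = 11 at compile time
Optimized: x = 11


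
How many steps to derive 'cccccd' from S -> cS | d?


Derivation: S => cS => ccS => cccS => ccccS => cccccS => cccccd
Steps: 6


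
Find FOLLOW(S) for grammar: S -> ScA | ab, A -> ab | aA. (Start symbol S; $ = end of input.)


$ ∈ FOLLOW(S). For each A -> αBβ: add FIRST(β)\{ε} to FOLLOW(B); if β nullable, add FOLLOW(A).
FOLLOW(S) = {$, c}


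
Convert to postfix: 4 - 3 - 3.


Left to right (same or higher precedence on left)
Postfix: 4 3 - 3 -


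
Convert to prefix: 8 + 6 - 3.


left-to-right (same/higher precedence on left): tree is (- (+ 8 6) 3)
Prefix: - + 8 6 3


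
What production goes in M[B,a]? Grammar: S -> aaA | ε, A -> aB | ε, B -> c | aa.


For [B, a]: 'a' ∈ FIRST(aa)
Entry: B -> aa


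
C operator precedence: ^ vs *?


'*' is multiplicative (level 10); '^' is bitwise XOR (level 4)
Higher level binds tighter
'*' has higher precedence than '^'


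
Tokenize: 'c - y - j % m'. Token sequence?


Scan left to right, longest-match per lexeme
Tokens: ID(c), OP(-), ID(y), OP(-), ID(j), OP(%), ID(m)


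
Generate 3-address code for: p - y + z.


Break into single-operator statements:
t1 = p - y
t2 = t1 + z


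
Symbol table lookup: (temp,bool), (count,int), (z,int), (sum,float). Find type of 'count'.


Lookup 'count' → type int


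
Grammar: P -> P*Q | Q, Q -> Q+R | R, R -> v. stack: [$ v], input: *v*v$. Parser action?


'v' on top is the handle for R -> v
Action: reduce (R -> v)


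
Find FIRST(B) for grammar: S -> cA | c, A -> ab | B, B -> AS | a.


Per alternative of B: FIRST(AS) = {a}; FIRST(a) = {a}
FIRST(B) = {a}


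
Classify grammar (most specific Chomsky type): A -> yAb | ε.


Single nonterminal LHS, but y^n b^n is not regular
Classification: Type 2 (Context-Free)


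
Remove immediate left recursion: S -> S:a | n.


Left-recursive alternatives: S:a; non-recursive: n
Introduce S': S -> nS', S' -> :aS' | ε


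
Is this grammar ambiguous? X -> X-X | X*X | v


'v-v*v' has two parse trees (no precedence encoded between - and *)
Ambiguous


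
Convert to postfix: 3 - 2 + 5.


Left to right (same or higher precedence on left)
Postfix: 3 2 - 5 +


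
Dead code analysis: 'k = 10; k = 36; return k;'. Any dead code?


first assignment to k is overwritten before any read
Dead: 'k = 10'


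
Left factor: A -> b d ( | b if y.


Common prefix: 'b'
Factored: A -> b A', A' -> d ( | if y


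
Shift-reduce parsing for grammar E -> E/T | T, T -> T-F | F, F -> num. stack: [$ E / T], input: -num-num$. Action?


'-' can extend T; shift to build T -> T-F
Action: shift


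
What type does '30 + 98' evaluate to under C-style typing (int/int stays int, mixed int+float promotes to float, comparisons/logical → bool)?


Operand types: int + int
Rule: mixed int/float promotes to float; int/int stays int
Result type: int


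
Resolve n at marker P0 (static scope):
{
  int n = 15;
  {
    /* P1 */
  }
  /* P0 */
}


n declared in the same block as P0
n = 15


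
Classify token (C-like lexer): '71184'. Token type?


Pattern: digits only
Type: INTEGER_LITERAL


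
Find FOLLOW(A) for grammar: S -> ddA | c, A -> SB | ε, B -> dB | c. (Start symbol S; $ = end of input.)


$ ∈ FOLLOW(S). For each A -> αBβ: add FIRST(β)\{ε} to FOLLOW(B); if β nullable, add FOLLOW(A).
FOLLOW(A) = {$, c, d}


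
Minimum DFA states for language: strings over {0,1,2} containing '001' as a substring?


KMP-style automaton: 3 progress states + 1 absorbing accept = 4
Minimal DFA: 4 states


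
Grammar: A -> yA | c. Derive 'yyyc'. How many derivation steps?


Derivation: A => yA => yyA => yyyA => yyyc
Steps: 4


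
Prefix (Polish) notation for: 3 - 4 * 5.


'*' binds tighter: tree is (- 3 (* 4 5))
Prefix: - 3 * 4 5


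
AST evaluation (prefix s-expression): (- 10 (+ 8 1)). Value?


Evaluate inner: (+ 8 1) = 9
Evaluate root: (- 10 9) = 1
Result: 1


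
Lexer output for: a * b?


Scan left to right, longest-match per lexeme
Tokens: ID(a), OP(*), ID(b)


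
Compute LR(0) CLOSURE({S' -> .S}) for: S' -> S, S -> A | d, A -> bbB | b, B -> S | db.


Start: S' -> .S
For each item with dot before a nonterminal B, add B -> .γ for every B-production
Closure: [S' -> .S, S -> .A, S -> .d, A -> .bbB, A -> .b]


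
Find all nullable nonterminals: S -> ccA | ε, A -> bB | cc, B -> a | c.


A nonterminal is nullable iff some alternative derives ε (directly, or every symbol in it is nullable)
Nullable: {S}


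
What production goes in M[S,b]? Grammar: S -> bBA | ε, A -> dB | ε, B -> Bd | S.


For [S, b]: 'b' ∈ FIRST(bBA)
Entry: S -> bBA


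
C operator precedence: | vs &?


'&' is bitwise AND (level 5); '|' is bitwise OR (level 3)
Higher level binds tighter
'&' has higher precedence than '|'


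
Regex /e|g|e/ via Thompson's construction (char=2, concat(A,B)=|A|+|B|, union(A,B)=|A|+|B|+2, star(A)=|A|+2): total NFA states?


Syntax tree has 3 char leaf(s), 2 union(s), 0 star(s)
chars contribute 3×2 = 6; each union adds +2; each star adds +2
Total: 6 + 4 + 0 = 10 states


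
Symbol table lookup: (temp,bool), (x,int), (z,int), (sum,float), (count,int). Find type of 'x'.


Lookup 'x' → type int


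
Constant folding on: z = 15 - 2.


15 - 2 = 13 at compile time
Optimized: z = 13


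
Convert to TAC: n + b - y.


Break into single-operator statements:
t1 = n + b
t2 = t1 - y


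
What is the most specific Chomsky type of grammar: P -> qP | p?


Right-linear: every RHS is a terminal or a terminal followed by one nonterminal
Classification: Type 3 (Regular)


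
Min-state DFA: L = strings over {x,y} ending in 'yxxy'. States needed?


Track the longest suffix of input matching a prefix of 'yxxy': 5 classes (prefixes of length 0..4)
Minimal DFA: 5 states


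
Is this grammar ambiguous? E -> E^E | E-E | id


'id^id-id' has two parse trees (no precedence encoded between ^ and -)
Ambiguous


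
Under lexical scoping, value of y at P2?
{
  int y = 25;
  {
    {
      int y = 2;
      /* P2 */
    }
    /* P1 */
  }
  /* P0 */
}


y declared in the same block as P2
y = 2


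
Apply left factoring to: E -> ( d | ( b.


Common prefix: '('
Factored: E -> ( E', E' -> d | b


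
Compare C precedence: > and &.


'>' is relational (level 7); '&' is bitwise AND (level 5)
Higher level binds tighter
'>' has higher precedence than '&'


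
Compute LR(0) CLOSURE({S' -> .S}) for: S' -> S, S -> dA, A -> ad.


Start: S' -> .S
For each item with dot before a nonterminal B, add B -> .γ for every B-production
Closure: [S' -> .S, S -> .dA]


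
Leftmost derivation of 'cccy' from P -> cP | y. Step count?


Derivation: P => cP => ccP => cccP => cccy
Steps: 4


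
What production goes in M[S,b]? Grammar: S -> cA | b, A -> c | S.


For [S, b]: 'b' ∈ FIRST(b)
Entry: S -> b


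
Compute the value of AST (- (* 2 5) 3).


Evaluate inner: (* 2 5) = 10
Evaluate root: (- 10 3) = 7
Result: 7


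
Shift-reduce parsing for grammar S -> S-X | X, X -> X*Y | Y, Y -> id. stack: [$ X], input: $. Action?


lookahead ∉ {*} so X won't extend; reduce S -> X
Action: reduce (S -> X)


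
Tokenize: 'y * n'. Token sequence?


Scan left to right, longest-match per lexeme
Tokens: ID(y), OP(*), ID(n)


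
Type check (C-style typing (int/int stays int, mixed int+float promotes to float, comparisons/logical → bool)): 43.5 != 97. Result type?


Operand types: float != int
Rule: comparison yields bool
Result type: bool


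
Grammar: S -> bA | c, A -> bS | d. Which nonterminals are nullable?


A nonterminal is nullable iff some alternative derives ε (directly, or every symbol in it is nullable)
Nullable: {}


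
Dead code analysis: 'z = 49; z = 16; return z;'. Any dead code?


first assignment to z is overwritten before any read
Dead: 'z = 49'


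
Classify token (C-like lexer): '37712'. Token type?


Pattern: digits only
Type: INTEGER_LITERAL


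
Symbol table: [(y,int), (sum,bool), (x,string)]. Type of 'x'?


Lookup 'x' → type string


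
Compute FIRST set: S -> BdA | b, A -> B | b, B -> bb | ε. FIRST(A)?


Per alternative of A: FIRST(B) = {b, ε}; FIRST(b) = {b}
FIRST(A) = {b, ε}


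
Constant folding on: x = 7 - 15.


7 - 15 = -8 at compile time
Optimized: x = -8


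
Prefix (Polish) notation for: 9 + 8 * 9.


'*' binds tighter: tree is (+ 9 (* 8 9))
Prefix: + 9 * 8 9


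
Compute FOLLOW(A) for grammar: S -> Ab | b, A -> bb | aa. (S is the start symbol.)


$ ∈ FOLLOW(S). For each A -> αBβ: add FIRST(β)\{ε} to FOLLOW(B); if β nullable, add FOLLOW(A).
FOLLOW(A) = {b}


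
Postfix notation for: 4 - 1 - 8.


Left to right (same or higher precedence on left)
Postfix: 4 1 - 8 -


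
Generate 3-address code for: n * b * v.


Break into single-operator statements:
t1 = n * b
t2 = t1 * v


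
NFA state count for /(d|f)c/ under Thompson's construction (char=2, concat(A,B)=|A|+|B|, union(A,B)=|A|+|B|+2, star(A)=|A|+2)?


Syntax tree has 3 char leaf(s), 1 union(s), 0 star(s)
chars contribute 3×2 = 6; each union adds +2; each star adds +2
Total: 6 + 2 + 0 = 8 states


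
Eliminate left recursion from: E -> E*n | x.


Left-recursive alternatives: E*n; non-recursive: x
Introduce E': E -> xE', E' -> *nE' | ε


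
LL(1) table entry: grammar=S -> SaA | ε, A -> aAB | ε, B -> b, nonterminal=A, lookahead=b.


For [A, b]: ε is nullable and 'b' ∈ FOLLOW(A)
Entry: A -> ε


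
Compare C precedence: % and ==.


'%' is multiplicative (level 10); '==' is equality (level 6)
Higher level binds tighter
'%' has higher precedence than '=='


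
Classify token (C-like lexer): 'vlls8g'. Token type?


Pattern: letter/underscore followed by alphanumerics, not a keyword
Type: IDENTIFIER


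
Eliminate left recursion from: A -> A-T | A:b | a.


Left-recursive alternatives: A-T, A:b; non-recursive: a
Introduce A': A -> aA', A' -> -TA' | :bA' | ε


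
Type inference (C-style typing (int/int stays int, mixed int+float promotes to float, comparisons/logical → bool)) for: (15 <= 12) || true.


Operand types: bool || bool
Rule: logical operators take bool operands and yield bool
Result type: bool


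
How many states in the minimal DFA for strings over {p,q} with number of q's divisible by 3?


Track (count of q) mod 3: states 0..2, accept at 0
Minimal DFA: 3 states


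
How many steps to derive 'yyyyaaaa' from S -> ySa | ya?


Derivation: S => ySa => yySaa => yyySaaa => yyyyaaaa
Steps: 4


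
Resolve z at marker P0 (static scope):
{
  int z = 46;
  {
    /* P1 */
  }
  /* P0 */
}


z declared in the same block as P0
z = 46


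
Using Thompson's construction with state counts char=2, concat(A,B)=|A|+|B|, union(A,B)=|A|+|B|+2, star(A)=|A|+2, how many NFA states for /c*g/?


Syntax tree has 2 char leaf(s), 0 union(s), 1 star(s)
chars contribute 2×2 = 4; each union adds +2; each star adds +2
Total: 4 + 0 + 2 = 6 states


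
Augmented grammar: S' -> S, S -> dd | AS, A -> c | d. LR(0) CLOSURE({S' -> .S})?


Start: S' -> .S
For each item with dot before a nonterminal B, add B -> .γ for every B-production
Closure: [S' -> .S, S -> .dd, S -> .AS, A -> .c, A -> .d]


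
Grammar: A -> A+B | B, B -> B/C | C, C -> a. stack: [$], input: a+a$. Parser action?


no handle on stack; shift 'a'
Action: shift


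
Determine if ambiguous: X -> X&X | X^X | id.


'id&id^id' has two parse trees (no precedence encoded between & and ^)
Ambiguous


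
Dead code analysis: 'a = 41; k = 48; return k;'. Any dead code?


a is assigned but never read
Dead: 'a = 41'


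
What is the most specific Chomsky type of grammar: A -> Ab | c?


Left-linear: every RHS is a terminal or one nonterminal followed by a terminal
Classification: Type 3 (Regular)


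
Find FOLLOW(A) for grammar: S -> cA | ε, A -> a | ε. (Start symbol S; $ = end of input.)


$ ∈ FOLLOW(S). For each A -> αBβ: add FIRST(β)\{ε} to FOLLOW(B); if β nullable, add FOLLOW(A).
FOLLOW(A) = {$}


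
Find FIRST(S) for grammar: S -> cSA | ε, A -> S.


Per alternative of S: FIRST(cSA) = {c}; FIRST(ε) = {ε}
FIRST(S) = {c, ε}


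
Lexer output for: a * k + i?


Scan left to right, longest-match per lexeme
Tokens: ID(a), OP(*), ID(k), OP(+), ID(i)


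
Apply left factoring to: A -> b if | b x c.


Common prefix: 'b'
Factored: A -> b A', A' -> if | x c


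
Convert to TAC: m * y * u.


Break into single-operator statements:
t1 = m * y
t2 = t1 * u


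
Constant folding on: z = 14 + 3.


14 + 3 = 17 at compile time
Optimized: z = 17


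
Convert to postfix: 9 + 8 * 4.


* has higher precedence, evaluate 8*4 first
Postfix: 9 8 4 * +


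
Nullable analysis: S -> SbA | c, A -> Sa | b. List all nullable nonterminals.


A nonterminal is nullable iff some alternative derives ε (directly, or every symbol in it is nullable)
Nullable: {}


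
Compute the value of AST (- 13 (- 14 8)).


Evaluate inner: (- 14 8) = 6
Evaluate root: (- 13 6) = 7
Result: 7


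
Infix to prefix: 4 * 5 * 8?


left-to-right (same/higher precedence on left): tree is (* (* 4 5) 8)
Prefix: * * 4 5 8


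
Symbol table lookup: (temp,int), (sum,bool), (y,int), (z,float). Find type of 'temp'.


Lookup 'temp' → type int


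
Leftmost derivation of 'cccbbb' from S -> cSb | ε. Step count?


Derivation: S => cSb => ccSbb => cccSbbb => cccbbb
Steps: 4


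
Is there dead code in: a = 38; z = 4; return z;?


a is assigned but never read
Dead: 'a = 38'


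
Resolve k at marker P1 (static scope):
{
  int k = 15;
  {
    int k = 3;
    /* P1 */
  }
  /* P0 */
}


k declared in the same block as P1
k = 3


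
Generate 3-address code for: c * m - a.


Break into single-operator statements:
t1 = c * m
t2 = t1 - a


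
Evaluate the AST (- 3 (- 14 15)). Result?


Evaluate inner: (- 14 15) = -1
Evaluate root: (- 3 -1) = 4
Result: 4


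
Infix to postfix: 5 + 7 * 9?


* has higher precedence, evaluate 7*9 first
Postfix: 5 7 9 * +


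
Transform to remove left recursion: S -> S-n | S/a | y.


Left-recursive alternatives: S-n, S/a; non-recursive: y
Introduce S': S -> yS', S' -> -nS' | /aS' | ε


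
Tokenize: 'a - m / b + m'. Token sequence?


Scan left to right, longest-match per lexeme
Tokens: ID(a), OP(-), ID(m), OP(/), ID(b), OP(+), ID(m)


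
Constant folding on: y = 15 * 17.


15 * 17 = 255 at compile time
Optimized: y = 255


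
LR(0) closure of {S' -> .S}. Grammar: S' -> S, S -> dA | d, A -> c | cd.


Start: S' -> .S
For each item with dot before a nonterminal B, add B -> .γ for every B-production
Closure: [S' -> .S, S -> .dA, S -> .d]


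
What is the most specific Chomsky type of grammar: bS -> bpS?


LHS has context (more than one symbol) and |LHS| ≤ |RHS|
Classification: Type 1 (Context-Sensitive)


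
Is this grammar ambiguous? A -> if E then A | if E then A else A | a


dangling else: 'if E then if E then a else a' parses two ways
Ambiguous


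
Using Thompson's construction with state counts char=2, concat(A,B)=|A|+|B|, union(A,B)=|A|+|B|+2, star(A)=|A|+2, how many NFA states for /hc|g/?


Syntax tree has 3 char leaf(s), 1 union(s), 0 star(s)
chars contribute 3×2 = 6; each union adds +2; each star adds +2
Total: 6 + 2 + 0 = 8 states


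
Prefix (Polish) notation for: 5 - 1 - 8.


left-to-right (same/higher precedence on left): tree is (- (- 5 1) 8)
Prefix: - - 5 1 8


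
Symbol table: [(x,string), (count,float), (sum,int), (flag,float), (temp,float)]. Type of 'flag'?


Lookup 'flag' → type float


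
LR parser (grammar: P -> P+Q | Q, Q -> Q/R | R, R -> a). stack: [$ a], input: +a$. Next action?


'a' on top is the handle for R -> a
Action: reduce (R -> a)


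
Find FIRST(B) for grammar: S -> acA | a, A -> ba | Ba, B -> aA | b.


Per alternative of B: FIRST(aA) = {a}; FIRST(b) = {b}
FIRST(B) = {a, b}


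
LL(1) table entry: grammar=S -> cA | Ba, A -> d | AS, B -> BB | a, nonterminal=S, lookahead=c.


For [S, c]: 'c' ∈ FIRST(cA)
Entry: S -> cA


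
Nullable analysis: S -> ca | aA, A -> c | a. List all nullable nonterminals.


A nonterminal is nullable iff some alternative derives ε (directly, or every symbol in it is nullable)
Nullable: {}


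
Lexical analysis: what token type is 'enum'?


Pattern: reserved word
Type: KEYWORD


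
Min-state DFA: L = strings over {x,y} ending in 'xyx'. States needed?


Track the longest suffix of input matching a prefix of 'xyx': 4 classes (prefixes of length 0..3)
Minimal DFA: 4 states


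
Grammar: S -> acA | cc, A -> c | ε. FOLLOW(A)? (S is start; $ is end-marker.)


$ ∈ FOLLOW(S). For each A -> αBβ: add FIRST(β)\{ε} to FOLLOW(B); if β nullable, add FOLLOW(A).
FOLLOW(A) = {$}


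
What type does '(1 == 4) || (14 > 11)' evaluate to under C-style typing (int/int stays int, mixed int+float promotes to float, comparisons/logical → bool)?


Operand types: bool || bool
Rule: logical operators take bool operands and yield bool
Result type: bool


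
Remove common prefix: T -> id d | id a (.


Common prefix: 'id'
Factored: T -> id T', T' -> d | a (


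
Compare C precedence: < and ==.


'<' is relational (level 7); '==' is equality (level 6)
Higher level binds tighter
'<' has higher precedence than '=='


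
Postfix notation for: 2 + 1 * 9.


* has higher precedence, evaluate 1*9 first
Postfix: 2 1 9 * +


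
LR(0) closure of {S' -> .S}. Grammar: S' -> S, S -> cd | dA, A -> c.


Start: S' -> .S
For each item with dot before a nonterminal B, add B -> .γ for every B-production
Closure: [S' -> .S, S -> .cd, S -> .dA]


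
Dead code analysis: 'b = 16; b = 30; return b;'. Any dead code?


first assignment to b is overwritten before any read
Dead: 'b = 16'


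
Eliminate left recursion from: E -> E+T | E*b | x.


Left-recursive alternatives: E+T, E*b; non-recursive: x
Introduce E': E -> xE', E' -> +TE' | *bE' | ε


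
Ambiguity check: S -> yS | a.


right-linear, alternatives start with distinct terminals 'y' vs 'a': unique leftmost derivation
Unambiguous


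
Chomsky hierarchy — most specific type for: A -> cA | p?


Right-linear: every RHS is a terminal or a terminal followed by one nonterminal
Classification: Type 3 (Regular)


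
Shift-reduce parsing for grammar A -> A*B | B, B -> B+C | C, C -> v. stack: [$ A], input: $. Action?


start symbol A on stack, input exhausted
Action: accept


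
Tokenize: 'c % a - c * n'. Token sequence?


Scan left to right, longest-match per lexeme
Tokens: ID(c), OP(%), ID(a), OP(-), ID(c), OP(*), ID(n)


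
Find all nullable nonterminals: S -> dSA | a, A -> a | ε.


A nonterminal is nullable iff some alternative derives ε (directly, or every symbol in it is nullable)
Nullable: {A}


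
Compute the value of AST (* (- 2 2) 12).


Evaluate inner: (- 2 2) = 0
Evaluate root: (* 0 12) = 0
Result: 0


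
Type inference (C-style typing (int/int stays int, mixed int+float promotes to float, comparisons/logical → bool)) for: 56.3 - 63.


Operand types: float - int
Rule: mixed int/float promotes to float; int/int stays int
Result type: float


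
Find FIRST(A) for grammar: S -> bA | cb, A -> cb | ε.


Per alternative of A: FIRST(cb) = {c}; FIRST(ε) = {ε}
FIRST(A) = {c, ε}


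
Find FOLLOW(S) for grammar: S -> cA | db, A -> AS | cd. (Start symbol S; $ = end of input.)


$ ∈ FOLLOW(S). For each A -> αBβ: add FIRST(β)\{ε} to FOLLOW(B); if β nullable, add FOLLOW(A).
FOLLOW(S) = {$, c, d}


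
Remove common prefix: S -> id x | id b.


Common prefix: 'id'
Factored: S -> id S', S' -> x | b


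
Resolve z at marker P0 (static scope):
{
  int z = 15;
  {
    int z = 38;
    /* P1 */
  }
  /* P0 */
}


z declared in the same block as P0
z = 15


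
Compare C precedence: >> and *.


'*' is multiplicative (level 10); '>>' is shift (level 8)
Higher level binds tighter
'*' has higher precedence than '>>'


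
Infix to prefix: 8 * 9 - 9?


left-to-right (same/higher precedence on left): tree is (- (* 8 9) 9)
Prefix: - * 8 9 9


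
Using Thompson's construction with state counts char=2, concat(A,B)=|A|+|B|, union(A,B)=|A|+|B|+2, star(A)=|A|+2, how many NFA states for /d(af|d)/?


Syntax tree has 4 char leaf(s), 1 union(s), 0 star(s)
chars contribute 4×2 = 8; each union adds +2; each star adds +2
Total: 8 + 2 + 0 = 10 states


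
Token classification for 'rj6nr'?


Pattern: letter/underscore followed by alphanumerics, not a keyword
Type: IDENTIFIER


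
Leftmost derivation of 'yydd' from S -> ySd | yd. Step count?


Derivation: S => ySd => yydd
Steps: 2


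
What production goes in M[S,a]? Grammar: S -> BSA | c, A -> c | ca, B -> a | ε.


For [S, a]: 'a' ∈ FIRST(BSA)
Entry: S -> BSA


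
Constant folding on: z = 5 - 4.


5 - 4 = 1 at compile time
Optimized: z = 1


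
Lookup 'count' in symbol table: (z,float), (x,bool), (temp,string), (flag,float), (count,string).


Lookup 'count' → type string


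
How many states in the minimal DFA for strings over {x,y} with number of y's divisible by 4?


Track (count of y) mod 4: states 0..3, accept at 0
Minimal DFA: 4 states


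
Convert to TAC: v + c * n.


Break into single-operator statements:
t1 = c * n
t2 = v + t1


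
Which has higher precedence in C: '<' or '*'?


'*' is multiplicative (level 10); '<' is relational (level 7)
Higher level binds tighter
'*' has higher precedence than '<'


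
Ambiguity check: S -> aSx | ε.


balanced a^n…x^n: each string has a unique parse
Unambiguous


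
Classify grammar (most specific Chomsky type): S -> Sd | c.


Left-linear: every RHS is a terminal or one nonterminal followed by a terminal
Classification: Type 3 (Regular)


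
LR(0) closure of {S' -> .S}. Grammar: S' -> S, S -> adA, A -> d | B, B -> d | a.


Start: S' -> .S
For each item with dot before a nonterminal B, add B -> .γ for every B-production
Closure: [S' -> .S, S -> .adA]


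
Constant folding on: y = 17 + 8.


17 + 8 = 25 at compile time
Optimized: y = 25


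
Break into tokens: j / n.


Scan left to right, longest-match per lexeme
Tokens: ID(j), OP(/), ID(n)


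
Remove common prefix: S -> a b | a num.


Common prefix: 'a'
Factored: S -> a S', S' -> b | num


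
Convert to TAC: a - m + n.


Break into single-operator statements:
t1 = a - m
t2 = t1 + n


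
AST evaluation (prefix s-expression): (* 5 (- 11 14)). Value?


Evaluate inner: (- 11 14) = -3
Evaluate root: (* 5 -3) = -15
Result: -15


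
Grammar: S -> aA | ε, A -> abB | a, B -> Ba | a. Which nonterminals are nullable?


A nonterminal is nullable iff some alternative derives ε (directly, or every symbol in it is nullable)
Nullable: {S}


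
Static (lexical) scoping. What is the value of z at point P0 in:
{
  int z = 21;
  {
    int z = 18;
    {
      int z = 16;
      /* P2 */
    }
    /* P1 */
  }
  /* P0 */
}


z declared in the same block as P0
z = 21


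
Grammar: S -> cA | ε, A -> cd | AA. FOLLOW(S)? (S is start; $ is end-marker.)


$ ∈ FOLLOW(S). For each A -> αBβ: add FIRST(β)\{ε} to FOLLOW(B); if β nullable, add FOLLOW(A).
FOLLOW(S) = {$}


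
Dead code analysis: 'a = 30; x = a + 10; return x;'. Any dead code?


a is read by x's definition; x is returned
No dead code


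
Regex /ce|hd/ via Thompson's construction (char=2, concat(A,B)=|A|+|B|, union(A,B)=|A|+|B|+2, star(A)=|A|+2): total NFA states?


Syntax tree has 4 char leaf(s), 1 union(s), 0 star(s)
chars contribute 4×2 = 8; each union adds +2; each star adds +2
Total: 8 + 2 + 0 = 10 states


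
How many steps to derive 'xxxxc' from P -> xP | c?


Derivation: P => xP => xxP => xxxP => xxxxP => xxxxc
Steps: 5


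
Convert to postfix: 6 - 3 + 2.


Left to right (same or higher precedence on left)
Postfix: 6 3 - 2 +


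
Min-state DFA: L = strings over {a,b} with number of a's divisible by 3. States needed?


Track (count of a) mod 3: states 0..2, accept at 0
Minimal DFA: 3 states


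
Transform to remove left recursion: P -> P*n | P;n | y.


Left-recursive alternatives: P*n, P;n; non-recursive: y
Introduce P': P -> yP', P' -> *nP' | ;nP' | ε


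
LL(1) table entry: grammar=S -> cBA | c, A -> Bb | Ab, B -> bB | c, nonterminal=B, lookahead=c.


For [B, c]: 'c' ∈ FIRST(c)
Entry: B -> c


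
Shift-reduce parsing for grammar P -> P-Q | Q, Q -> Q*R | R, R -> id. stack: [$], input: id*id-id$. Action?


no handle on stack; shift 'id'
Action: shift


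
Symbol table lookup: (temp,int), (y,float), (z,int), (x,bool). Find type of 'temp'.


Lookup 'temp' → type int


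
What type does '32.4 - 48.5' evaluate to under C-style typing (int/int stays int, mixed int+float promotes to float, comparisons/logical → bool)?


Operand types: float - float
Rule: mixed int/float promotes to float; int/int stays int
Result type: float


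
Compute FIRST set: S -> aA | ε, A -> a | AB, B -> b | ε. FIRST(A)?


Per alternative of A: FIRST(a) = {a}; FIRST(AB) = {a}
FIRST(A) = {a}


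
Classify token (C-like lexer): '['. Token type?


Pattern: delimiter/punctuation
Type: PUNCTUATION
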